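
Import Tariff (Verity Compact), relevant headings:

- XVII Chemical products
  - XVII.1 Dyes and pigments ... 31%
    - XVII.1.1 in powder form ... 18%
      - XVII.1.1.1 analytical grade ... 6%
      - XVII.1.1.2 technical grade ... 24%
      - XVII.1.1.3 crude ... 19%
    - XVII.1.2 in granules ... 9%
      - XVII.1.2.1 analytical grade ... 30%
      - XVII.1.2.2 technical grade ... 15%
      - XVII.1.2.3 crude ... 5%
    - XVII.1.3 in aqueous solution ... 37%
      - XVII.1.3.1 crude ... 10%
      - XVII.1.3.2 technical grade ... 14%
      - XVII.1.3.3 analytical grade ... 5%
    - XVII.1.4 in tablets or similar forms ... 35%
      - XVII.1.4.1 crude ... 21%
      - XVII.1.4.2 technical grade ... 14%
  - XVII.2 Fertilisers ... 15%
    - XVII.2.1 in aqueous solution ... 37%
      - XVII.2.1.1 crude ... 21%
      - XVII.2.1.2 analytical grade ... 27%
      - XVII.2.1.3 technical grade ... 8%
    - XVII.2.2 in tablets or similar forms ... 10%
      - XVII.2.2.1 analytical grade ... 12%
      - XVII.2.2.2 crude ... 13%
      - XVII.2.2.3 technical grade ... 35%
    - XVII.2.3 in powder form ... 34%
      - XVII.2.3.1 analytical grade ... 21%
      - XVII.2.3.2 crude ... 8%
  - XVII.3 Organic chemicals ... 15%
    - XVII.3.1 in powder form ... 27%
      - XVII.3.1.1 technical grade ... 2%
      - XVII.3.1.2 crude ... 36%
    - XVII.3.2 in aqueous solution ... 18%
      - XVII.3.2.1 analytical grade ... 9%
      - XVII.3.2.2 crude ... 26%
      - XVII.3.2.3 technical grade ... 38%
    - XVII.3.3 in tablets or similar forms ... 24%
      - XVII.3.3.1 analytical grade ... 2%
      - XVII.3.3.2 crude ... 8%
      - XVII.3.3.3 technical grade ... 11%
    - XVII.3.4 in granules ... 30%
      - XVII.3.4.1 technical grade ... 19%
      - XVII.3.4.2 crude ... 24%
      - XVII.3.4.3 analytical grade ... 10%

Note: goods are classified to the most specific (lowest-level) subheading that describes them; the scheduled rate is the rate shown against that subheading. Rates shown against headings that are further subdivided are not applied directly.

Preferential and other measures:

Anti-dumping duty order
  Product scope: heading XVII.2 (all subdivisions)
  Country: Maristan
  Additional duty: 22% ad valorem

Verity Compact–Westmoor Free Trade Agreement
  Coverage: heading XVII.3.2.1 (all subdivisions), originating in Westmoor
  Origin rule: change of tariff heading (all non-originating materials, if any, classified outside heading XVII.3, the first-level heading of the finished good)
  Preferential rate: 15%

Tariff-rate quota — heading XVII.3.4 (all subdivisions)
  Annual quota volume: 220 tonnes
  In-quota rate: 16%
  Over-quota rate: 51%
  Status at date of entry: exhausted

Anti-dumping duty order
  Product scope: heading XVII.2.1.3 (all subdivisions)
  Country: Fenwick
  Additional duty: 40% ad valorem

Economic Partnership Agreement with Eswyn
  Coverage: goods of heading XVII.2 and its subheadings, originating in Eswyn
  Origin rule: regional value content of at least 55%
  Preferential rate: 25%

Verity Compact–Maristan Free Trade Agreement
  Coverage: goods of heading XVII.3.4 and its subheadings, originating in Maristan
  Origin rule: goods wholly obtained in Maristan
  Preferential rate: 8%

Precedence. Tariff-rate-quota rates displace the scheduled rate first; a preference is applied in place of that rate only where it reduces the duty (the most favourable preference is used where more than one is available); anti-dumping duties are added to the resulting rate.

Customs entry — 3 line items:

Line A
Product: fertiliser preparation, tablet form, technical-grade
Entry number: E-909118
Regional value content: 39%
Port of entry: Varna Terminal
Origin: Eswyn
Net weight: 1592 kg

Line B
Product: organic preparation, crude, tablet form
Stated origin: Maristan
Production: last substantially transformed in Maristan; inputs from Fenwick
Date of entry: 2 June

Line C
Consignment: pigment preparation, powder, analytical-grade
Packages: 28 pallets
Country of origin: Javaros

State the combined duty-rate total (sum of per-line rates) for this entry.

Line A: fertiliser → XVII.2; tablet form → XVII.2.2; technical-grade → XVII.2.2.3. Scheduled 35%. Eswyn agreement on XVII.2: RVC < 55%. → 35%.
Line B: organic → XVII.3; tablet form → XVII.3.3; crude → XVII.3.3.2. Scheduled 8%. Maristan agreement on XVII.3.4: XVII.3.3.2 not covered. → 8%.
Line C: pigment → XVII.1; powder → XVII.1.1; analytical-grade → XVII.1.1.1. Scheduled 6%. No special measure applies. → 6%.
Sum: 35% + 8% + 6% = 49%.

49%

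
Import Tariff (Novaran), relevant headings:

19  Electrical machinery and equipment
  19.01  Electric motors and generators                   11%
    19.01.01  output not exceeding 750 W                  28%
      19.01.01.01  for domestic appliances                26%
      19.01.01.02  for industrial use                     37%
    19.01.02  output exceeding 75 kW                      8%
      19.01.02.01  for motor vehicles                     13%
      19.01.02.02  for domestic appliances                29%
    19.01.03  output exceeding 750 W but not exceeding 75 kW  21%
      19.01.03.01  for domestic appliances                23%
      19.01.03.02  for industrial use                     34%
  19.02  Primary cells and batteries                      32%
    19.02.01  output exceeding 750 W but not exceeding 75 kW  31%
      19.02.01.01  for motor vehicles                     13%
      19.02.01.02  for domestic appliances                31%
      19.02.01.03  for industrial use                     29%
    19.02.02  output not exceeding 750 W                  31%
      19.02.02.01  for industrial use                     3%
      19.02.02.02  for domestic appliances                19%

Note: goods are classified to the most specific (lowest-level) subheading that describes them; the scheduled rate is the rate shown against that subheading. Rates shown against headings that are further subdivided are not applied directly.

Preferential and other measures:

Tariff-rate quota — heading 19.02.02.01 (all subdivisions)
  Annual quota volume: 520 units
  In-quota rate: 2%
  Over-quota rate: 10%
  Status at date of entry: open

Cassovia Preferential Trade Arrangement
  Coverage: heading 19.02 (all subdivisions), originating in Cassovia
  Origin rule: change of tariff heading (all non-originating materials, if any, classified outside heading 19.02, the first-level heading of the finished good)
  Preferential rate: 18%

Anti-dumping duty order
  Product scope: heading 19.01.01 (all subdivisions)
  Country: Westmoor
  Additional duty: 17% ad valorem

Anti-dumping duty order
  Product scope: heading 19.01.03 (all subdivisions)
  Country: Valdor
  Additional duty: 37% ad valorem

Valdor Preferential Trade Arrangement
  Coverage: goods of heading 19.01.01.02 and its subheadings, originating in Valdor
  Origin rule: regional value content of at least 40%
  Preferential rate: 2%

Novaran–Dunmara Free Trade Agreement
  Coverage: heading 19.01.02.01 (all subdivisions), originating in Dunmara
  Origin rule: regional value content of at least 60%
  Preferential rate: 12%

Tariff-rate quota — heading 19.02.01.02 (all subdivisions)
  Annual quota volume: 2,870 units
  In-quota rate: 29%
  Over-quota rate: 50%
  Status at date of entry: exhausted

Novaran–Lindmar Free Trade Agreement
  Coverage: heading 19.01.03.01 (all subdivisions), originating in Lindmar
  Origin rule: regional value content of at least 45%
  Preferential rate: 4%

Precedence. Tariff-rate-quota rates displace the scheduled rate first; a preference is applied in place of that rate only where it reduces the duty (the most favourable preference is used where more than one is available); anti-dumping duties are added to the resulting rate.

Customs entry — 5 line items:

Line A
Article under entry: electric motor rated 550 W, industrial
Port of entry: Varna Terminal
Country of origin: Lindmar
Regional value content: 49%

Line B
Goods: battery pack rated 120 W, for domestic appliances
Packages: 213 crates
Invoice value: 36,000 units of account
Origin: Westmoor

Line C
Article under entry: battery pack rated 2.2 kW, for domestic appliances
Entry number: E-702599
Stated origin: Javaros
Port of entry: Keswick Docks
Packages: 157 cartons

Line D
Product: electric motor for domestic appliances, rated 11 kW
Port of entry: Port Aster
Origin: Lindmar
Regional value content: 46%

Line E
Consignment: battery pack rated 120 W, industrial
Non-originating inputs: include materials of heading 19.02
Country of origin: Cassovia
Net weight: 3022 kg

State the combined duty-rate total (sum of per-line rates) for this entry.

Line A: electric motor → 19.01; rated 550 W → 19.01.01; industrial → 19.01.01.02. Scheduled 37%. Lindmar agreement on 19.01.03.01: 19.01.01.02 not covered. → 37%.
Line B: battery pack → 19.02; rated 120 W → 19.02.02; for domestic appliances → 19.02.02.02. Scheduled 19%. No special measure applies. → 19%.
Line C: battery pack → 19.02; rated 2.2 kW → 19.02.01; for domestic appliances → 19.02.01.02. Scheduled 31%. quota on 19.02.01.02 exhausted → over-quota 50%. → 50%.
Line D: electric motor → 19.01; rated 11 kW → 19.01.03; for domestic appliances → 19.01.03.01. Scheduled 23%. Lindmar agreement on 19.01.03.01: RVC ≥ 45% → 4% available; preferential 4%. → 4%.
Line E: battery pack → 19.02; rated 120 W → 19.02.02; industrial → 19.02.02.01. Scheduled 3%. quota on 19.02.02.01 open → in-quota 2%; Cassovia agreement on 19.02: CTH not met. → 2%.
Sum: 37% + 19% + 50% + 4% + 2% = 112%.

112%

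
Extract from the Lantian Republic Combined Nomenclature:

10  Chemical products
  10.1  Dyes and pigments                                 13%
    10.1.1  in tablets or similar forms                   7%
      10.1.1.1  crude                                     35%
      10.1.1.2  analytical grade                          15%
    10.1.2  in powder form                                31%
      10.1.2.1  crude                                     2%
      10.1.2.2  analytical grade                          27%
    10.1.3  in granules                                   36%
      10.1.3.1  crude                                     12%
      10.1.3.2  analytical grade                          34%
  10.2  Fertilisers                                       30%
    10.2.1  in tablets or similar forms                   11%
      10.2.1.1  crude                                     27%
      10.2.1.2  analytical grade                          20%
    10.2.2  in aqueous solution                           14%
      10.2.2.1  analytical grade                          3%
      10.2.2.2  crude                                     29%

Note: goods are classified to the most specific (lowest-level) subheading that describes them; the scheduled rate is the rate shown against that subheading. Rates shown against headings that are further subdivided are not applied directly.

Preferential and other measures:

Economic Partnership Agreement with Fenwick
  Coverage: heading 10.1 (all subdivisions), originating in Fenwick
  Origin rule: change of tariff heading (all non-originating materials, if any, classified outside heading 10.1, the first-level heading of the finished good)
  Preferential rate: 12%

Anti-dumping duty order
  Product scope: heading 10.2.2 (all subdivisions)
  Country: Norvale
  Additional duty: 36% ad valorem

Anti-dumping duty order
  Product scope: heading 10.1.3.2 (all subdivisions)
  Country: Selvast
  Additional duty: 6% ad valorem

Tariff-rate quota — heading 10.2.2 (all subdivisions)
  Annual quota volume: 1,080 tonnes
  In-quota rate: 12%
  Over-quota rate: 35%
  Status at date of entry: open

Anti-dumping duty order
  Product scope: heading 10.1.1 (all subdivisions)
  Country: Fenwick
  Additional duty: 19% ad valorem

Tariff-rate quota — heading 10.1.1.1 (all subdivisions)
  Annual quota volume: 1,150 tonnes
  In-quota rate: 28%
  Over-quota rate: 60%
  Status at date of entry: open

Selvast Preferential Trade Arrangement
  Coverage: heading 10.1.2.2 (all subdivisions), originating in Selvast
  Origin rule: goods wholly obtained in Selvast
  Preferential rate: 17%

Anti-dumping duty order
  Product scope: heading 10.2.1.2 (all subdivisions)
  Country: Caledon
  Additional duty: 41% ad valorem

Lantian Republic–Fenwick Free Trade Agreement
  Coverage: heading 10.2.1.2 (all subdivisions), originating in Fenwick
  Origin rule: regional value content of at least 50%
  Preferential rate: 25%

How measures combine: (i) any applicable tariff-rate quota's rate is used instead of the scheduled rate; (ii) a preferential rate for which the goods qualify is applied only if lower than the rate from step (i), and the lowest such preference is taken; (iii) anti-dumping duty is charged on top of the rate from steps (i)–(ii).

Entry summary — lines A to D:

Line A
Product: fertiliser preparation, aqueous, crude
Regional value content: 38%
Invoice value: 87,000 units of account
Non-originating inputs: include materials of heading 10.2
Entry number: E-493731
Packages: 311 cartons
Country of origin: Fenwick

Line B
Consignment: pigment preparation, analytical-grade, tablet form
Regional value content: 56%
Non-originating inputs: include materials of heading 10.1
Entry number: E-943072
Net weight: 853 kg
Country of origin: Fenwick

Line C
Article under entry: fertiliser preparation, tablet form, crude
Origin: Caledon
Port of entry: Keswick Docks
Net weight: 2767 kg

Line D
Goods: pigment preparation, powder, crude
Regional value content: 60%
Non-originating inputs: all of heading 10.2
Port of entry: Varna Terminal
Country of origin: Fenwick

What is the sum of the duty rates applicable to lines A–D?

Line A: fertiliser → 10.2; aqueous → 10.2.2; crude → 10.2.2.2. Scheduled 29%. quota on 10.2.2 open → in-quota 12%; Fenwick agreement on 10.1: 10.2.2.2 not covered; Fenwick agreement on 10.2.1.2: 10.2.2.2 not covered. → 12%.
Line B: pigment → 10.1; tablet form → 10.1.1; analytical-grade → 10.1.1.2. Scheduled 15%. Fenwick agreement on 10.1: CTH not met; Fenwick agreement on 10.2.1.2: 10.1.1.2 not covered; anti-dumping (Fenwick, 10.1.1): +19%; total 15% + 19% = 34%. → 34%.
Line C: fertiliser → 10.2; tablet form → 10.2.1; crude → 10.2.1.1. Scheduled 27%. No special measure applies. → 27%.
Line D: pigment → 10.1; powder → 10.1.2; crude → 10.1.2.1. Scheduled 2%. Fenwick agreement on 10.1: CTH met → 12% available; Fenwick agreement on 10.2.1.2: 10.1.2.1 not covered; preference 12% not lower than 2% → no reduction. → 2%.
Sum: 12% + 34% + 27% + 2% = 75%.

75%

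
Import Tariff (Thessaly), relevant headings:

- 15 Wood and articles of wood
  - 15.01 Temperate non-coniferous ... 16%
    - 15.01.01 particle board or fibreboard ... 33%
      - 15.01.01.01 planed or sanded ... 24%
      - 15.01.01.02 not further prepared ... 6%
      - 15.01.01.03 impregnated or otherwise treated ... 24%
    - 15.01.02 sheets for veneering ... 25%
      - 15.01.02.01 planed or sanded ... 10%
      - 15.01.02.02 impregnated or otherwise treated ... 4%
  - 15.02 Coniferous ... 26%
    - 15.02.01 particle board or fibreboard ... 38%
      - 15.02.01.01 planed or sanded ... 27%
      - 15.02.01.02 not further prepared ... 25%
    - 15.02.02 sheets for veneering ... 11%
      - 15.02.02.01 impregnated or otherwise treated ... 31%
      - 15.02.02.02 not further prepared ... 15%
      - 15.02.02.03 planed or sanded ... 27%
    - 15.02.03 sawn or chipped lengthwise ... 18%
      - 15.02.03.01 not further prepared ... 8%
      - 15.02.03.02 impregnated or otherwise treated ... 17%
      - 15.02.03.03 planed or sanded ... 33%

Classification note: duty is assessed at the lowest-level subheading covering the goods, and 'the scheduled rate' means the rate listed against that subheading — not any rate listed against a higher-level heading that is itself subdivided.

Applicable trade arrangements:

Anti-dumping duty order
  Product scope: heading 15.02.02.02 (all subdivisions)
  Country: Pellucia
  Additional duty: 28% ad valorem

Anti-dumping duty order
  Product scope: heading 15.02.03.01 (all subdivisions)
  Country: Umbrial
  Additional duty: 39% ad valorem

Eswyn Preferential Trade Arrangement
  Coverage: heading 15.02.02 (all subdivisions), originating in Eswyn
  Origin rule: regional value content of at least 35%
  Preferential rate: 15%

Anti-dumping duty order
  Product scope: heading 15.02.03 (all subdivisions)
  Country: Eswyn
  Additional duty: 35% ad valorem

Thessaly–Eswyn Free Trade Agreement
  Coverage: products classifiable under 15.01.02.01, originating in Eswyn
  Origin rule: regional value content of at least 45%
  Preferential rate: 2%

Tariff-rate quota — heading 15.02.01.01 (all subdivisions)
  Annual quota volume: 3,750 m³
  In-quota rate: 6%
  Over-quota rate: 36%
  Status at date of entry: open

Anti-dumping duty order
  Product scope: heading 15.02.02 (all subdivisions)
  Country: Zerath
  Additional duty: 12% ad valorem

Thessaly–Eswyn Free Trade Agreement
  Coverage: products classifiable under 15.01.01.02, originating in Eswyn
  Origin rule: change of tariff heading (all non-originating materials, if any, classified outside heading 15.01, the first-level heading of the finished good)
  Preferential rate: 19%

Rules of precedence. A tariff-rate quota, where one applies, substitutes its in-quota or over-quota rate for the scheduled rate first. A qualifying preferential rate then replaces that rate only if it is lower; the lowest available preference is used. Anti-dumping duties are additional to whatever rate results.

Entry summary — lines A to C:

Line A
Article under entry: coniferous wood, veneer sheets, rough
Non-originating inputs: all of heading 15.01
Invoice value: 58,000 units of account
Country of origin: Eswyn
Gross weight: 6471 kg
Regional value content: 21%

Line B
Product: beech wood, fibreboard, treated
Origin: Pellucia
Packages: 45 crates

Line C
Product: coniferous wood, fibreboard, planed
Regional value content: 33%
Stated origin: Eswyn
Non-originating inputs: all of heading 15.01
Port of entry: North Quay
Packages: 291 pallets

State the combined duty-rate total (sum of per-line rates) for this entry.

Line A: coniferous → 15.02; veneer sheets → 15.02.02; rough → 15.02.02.02. Scheduled 15%. Eswyn agreement on 15.02.02: RVC < 35%; Eswyn agreement on 15.01.02.01: 15.02.02.02 not covered; Eswyn agreement on 15.01.01.02: 15.02.02.02 not covered. → 15%.
Line B: beech → 15.01; fibreboard → 15.01.01; treated → 15.01.01.03. Scheduled 24%. No special measure applies. → 24%.
Line C: coniferous → 15.02; fibreboard → 15.02.01; planed → 15.02.01.01. Scheduled 27%. quota on 15.02.01.01 open → in-quota 6%; Eswyn agreement on 15.02.02: 15.02.01.01 not covered; Eswyn agreement on 15.01.02.01: 15.02.01.01 not covered; Eswyn agreement on 15.01.01.02: 15.02.01.01 not covered. → 6%.
Sum: 15% + 24% + 6% = 45%.

45%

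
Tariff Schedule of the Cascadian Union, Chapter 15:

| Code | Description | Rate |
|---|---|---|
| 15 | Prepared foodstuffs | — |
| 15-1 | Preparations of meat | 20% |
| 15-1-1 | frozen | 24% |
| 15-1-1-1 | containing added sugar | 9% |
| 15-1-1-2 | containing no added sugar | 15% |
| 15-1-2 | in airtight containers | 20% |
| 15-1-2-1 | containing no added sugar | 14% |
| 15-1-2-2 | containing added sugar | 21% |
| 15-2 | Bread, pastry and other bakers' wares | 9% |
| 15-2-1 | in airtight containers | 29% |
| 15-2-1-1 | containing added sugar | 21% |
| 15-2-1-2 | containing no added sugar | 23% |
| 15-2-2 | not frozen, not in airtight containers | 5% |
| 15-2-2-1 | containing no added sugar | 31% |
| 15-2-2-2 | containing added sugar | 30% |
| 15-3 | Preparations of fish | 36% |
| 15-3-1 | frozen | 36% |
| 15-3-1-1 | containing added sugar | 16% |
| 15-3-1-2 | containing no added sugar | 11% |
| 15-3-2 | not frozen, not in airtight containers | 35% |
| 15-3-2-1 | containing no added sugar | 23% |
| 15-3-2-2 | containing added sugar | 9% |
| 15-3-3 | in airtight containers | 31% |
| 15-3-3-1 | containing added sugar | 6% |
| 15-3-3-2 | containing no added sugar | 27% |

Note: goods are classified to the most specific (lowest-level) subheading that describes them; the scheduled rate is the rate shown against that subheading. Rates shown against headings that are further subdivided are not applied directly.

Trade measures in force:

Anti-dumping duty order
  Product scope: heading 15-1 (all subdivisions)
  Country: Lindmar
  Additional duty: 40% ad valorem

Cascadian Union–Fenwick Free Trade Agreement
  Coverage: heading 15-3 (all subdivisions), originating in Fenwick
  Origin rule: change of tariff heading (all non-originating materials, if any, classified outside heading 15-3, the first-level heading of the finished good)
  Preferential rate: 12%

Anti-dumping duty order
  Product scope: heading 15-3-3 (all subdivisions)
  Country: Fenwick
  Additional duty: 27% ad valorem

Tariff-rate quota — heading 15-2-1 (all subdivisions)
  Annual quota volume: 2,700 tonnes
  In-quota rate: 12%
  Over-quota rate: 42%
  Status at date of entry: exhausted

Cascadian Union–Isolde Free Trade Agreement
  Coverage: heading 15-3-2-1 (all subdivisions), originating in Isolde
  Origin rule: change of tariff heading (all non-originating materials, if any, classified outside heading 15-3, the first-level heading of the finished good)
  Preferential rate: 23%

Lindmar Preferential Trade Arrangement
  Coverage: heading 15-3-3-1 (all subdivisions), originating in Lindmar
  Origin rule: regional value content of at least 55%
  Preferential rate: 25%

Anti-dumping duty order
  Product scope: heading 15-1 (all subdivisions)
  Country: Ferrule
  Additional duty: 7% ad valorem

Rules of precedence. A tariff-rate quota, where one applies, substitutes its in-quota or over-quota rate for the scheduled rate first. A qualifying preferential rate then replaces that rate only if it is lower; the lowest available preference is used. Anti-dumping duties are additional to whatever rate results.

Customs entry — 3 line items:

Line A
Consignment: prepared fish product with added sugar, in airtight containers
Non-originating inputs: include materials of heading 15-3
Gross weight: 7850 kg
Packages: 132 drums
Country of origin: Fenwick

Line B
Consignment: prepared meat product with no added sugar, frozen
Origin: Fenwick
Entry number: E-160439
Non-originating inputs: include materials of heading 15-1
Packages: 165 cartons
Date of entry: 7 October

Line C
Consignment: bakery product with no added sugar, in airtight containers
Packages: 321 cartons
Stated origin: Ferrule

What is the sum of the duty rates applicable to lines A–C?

Line A: prepared fish product → 15-3; in airtight containers → 15-3-3; with added sugar → 15-3-3-1. Scheduled 6%. Fenwick agreement on 15-3: CTH not met; anti-dumping (Fenwick, 15-3-3): +27%; total 6% + 27% = 33%. → 33%.
Line B: prepared meat product → 15-1; frozen → 15-1-1; with no added sugar → 15-1-1-2. Scheduled 15%. Fenwick agreement on 15-3: 15-1-1-2 not covered. → 15%.
Line C: bakery product → 15-2; in airtight containers → 15-2-1; with no added sugar → 15-2-1-2. Scheduled 23%. quota on 15-2-1 exhausted → over-quota 42%. → 42%.
Sum: 33% + 15% + 42% = 90%.

90%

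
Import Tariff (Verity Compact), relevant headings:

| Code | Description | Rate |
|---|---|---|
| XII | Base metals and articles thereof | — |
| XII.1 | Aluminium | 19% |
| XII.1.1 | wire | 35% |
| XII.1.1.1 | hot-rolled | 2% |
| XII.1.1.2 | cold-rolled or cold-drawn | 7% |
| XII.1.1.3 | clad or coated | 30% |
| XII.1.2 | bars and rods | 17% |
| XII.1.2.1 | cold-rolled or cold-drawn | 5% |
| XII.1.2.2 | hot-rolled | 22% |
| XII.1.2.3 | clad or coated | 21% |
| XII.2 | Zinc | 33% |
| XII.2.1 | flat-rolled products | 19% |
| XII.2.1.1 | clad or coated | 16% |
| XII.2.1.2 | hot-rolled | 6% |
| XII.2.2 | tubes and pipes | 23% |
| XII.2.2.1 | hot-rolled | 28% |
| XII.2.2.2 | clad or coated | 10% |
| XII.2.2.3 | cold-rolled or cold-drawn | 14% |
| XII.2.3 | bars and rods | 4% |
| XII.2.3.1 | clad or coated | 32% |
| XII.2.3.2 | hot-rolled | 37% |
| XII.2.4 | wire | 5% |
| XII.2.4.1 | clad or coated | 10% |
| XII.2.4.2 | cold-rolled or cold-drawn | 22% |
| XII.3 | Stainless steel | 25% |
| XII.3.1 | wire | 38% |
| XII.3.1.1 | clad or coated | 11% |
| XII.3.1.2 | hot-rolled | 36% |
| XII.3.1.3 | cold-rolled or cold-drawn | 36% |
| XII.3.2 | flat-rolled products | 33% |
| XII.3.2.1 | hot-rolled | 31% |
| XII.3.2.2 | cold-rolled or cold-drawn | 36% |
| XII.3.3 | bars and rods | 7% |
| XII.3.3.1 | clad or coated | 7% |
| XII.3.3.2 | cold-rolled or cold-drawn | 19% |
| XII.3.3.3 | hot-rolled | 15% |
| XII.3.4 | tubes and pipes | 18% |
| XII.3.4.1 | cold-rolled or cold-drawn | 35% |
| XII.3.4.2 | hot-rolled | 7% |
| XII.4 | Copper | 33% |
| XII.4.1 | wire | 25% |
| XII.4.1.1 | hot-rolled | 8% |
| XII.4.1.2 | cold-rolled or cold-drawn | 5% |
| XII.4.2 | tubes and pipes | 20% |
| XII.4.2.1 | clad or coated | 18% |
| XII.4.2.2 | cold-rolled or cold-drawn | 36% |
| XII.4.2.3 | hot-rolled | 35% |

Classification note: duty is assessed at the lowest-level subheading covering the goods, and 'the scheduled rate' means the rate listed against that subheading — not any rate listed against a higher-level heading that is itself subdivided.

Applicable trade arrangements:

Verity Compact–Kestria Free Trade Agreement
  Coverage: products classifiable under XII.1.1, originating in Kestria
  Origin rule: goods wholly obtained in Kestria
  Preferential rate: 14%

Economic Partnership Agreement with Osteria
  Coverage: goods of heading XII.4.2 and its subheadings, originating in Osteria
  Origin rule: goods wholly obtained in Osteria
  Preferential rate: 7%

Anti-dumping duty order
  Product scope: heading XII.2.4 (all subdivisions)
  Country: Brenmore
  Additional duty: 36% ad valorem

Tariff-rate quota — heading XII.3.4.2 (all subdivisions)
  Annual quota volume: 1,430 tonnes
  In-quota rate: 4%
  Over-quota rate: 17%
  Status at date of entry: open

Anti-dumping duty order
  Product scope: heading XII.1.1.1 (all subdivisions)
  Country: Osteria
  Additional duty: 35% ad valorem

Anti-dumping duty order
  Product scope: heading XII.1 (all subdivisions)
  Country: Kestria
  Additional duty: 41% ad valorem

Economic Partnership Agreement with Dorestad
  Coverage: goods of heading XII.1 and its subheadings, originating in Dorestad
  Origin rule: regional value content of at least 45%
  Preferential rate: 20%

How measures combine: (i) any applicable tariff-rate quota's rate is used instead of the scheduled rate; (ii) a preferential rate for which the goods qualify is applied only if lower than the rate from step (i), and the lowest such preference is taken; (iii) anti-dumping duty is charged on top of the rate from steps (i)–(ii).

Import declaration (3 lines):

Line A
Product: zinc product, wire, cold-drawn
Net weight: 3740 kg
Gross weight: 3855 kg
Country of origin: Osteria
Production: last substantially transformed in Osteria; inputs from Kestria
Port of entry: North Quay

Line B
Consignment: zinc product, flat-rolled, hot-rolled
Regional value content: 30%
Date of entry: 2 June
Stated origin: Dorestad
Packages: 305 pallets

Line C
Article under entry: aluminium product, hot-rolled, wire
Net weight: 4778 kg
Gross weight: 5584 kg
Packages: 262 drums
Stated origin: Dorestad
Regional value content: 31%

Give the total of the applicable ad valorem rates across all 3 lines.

Line A: zinc → XII.2; wire → XII.2.4; cold-drawn → XII.2.4.2. Scheduled 22%. Osteria agreement on XII.4.2: XII.2.4.2 not covered. → 22%.
Line B: zinc → XII.2; flat-rolled → XII.2.1; hot-rolled → XII.2.1.2. Scheduled 6%. Dorestad agreement on XII.1: XII.2.1.2 not covered. → 6%.
Line C: aluminium → XII.1; wire → XII.1.1; hot-rolled → XII.1.1.1. Scheduled 2%. Dorestad agreement on XII.1: RVC < 45%. → 2%.
Sum: 22% + 6% + 2% = 30%.

30%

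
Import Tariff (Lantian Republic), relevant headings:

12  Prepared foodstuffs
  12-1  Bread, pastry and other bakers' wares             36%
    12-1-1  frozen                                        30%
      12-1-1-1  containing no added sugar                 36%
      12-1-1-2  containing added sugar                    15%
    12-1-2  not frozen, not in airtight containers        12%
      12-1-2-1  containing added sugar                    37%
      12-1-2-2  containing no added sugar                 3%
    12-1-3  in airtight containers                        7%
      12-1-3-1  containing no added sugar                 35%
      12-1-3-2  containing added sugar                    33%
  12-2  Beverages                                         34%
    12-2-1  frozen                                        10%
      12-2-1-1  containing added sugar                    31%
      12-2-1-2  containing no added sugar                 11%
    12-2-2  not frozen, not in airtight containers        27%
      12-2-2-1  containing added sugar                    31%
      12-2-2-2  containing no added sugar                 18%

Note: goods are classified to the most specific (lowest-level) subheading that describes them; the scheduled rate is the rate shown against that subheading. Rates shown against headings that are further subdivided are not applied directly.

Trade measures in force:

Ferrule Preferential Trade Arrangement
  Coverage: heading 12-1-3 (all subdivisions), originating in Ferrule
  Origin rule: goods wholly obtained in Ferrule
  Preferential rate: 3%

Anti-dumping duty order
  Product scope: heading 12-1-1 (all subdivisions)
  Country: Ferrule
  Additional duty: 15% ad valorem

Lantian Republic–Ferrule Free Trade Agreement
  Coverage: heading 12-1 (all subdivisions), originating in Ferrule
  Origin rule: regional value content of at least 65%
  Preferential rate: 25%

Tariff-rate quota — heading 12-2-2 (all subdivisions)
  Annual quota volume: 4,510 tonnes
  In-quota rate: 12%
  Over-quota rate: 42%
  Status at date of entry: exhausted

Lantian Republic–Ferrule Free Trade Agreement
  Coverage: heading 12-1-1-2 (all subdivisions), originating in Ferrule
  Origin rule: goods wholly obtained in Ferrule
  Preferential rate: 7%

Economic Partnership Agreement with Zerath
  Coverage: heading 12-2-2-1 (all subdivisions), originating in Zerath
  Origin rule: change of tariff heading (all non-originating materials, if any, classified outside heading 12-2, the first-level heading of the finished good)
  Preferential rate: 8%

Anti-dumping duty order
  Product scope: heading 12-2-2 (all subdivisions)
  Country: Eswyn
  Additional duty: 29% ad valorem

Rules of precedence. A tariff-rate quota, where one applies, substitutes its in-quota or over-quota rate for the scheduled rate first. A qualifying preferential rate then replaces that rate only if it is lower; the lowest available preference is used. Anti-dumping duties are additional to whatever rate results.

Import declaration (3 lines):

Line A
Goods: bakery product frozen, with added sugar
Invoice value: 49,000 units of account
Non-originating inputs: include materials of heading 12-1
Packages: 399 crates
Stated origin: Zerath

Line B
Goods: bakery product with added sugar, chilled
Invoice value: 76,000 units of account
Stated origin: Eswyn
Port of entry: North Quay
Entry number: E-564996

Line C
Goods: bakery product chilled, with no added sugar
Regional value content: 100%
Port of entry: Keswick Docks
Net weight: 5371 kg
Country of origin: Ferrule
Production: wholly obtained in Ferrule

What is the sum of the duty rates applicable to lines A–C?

Line A: bakery product → 12-1; frozen → 12-1-1; with added sugar → 12-1-1-2. Scheduled 15%. Zerath agreement on 12-2-2-1: 12-1-1-2 not covered. → 15%.
Line B: bakery product → 12-1; chilled → 12-1-2; with added sugar → 12-1-2-1. Scheduled 37%. No special measure applies. → 37%.
Line C: bakery product → 12-1; chilled → 12-1-2; with no added sugar → 12-1-2-2. Scheduled 3%. Ferrule agreement on 12-1-3: 12-1-2-2 not covered; Ferrule agreement on 12-1: RVC ≥ 65% → 25% available; Ferrule agreement on 12-1-1-2: 12-1-2-2 not covered; preference 25% not lower than 3% → no reduction. → 3%.
Sum: 15% + 37% + 3% = 55%.

55%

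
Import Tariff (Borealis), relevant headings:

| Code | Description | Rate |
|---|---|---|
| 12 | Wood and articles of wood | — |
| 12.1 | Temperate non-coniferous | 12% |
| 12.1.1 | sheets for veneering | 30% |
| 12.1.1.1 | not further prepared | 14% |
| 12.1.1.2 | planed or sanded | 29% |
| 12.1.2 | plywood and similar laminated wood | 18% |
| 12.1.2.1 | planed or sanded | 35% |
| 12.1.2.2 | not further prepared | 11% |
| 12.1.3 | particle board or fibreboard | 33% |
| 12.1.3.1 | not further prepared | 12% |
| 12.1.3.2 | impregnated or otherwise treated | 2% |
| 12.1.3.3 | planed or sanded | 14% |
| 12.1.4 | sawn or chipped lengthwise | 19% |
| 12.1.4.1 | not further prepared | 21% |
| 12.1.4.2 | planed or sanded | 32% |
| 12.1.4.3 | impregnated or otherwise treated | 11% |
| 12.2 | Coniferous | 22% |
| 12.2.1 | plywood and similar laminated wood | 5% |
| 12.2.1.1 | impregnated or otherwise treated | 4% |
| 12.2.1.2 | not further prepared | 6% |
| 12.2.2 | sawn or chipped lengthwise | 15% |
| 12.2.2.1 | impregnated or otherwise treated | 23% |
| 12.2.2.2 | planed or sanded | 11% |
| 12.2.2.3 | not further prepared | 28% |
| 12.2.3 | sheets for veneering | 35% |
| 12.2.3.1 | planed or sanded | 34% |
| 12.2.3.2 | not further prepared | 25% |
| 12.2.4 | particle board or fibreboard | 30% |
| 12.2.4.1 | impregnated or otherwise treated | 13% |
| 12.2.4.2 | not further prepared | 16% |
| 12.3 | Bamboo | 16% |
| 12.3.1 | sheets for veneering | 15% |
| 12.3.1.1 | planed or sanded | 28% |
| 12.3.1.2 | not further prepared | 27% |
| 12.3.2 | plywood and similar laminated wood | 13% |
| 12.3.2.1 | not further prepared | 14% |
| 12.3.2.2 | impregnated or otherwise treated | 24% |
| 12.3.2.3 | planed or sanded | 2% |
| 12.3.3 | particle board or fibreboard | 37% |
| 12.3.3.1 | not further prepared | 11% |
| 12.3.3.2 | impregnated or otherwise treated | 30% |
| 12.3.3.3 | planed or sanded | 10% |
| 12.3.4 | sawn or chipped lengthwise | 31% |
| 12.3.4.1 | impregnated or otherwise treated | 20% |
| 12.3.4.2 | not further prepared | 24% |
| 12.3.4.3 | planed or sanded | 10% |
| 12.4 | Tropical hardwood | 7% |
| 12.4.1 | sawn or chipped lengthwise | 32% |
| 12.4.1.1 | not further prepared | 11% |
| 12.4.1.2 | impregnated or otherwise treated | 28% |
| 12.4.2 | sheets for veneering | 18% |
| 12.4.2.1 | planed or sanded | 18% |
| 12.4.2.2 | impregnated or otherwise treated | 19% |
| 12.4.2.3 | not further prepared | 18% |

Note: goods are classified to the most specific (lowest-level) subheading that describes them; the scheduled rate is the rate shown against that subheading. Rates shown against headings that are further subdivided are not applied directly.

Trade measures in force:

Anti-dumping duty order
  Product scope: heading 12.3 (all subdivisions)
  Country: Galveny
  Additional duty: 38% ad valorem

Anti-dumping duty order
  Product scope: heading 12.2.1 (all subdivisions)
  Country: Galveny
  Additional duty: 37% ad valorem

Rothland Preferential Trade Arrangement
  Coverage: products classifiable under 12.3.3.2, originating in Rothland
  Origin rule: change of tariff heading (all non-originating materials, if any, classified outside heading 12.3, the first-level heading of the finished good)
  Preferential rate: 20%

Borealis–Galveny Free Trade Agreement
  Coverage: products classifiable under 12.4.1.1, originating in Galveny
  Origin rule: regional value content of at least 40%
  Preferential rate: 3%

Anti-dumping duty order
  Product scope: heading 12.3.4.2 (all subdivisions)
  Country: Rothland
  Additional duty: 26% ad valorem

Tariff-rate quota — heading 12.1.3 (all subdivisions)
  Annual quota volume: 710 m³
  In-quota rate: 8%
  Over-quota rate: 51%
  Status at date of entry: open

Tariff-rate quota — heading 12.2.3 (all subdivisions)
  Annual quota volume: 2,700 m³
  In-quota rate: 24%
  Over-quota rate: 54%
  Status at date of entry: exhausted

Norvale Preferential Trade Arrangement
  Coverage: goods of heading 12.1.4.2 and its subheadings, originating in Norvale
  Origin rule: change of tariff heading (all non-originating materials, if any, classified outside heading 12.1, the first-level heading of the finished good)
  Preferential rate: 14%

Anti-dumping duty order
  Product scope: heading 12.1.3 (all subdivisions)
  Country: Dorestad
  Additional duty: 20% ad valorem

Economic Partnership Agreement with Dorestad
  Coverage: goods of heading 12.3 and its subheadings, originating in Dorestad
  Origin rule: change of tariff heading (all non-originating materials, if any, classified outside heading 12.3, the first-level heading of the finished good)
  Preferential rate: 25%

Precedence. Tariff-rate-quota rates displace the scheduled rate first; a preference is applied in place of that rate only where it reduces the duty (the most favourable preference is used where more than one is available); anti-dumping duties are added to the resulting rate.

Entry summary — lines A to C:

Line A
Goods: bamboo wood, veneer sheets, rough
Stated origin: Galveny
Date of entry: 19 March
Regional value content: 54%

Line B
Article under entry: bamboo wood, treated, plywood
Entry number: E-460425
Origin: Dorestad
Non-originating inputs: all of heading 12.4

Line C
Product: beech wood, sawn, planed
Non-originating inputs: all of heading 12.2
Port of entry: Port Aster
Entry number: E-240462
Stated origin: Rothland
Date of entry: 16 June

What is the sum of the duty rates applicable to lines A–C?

Line A: bamboo → 12.3; veneer sheets → 12.3.1; rough → 12.3.1.2. Scheduled 27%. Galveny agreement on 12.4.1.1: 12.3.1.2 not covered; anti-dumping (Galveny, 12.3): +38%; total 27% + 38% = 65%. → 65%.
Line B: bamboo → 12.3; plywood → 12.3.2; treated → 12.3.2.2. Scheduled 24%. Dorestad agreement on 12.3: CTH met → 25% available; preference 25% not lower than 24% → no reduction. → 24%.
Line C: beech → 12.1; sawn → 12.1.4; planed → 12.1.4.2. Scheduled 32%. Rothland agreement on 12.3.3.2: 12.1.4.2 not covered. → 32%.
Sum: 65% + 24% + 32% = 121%.

121%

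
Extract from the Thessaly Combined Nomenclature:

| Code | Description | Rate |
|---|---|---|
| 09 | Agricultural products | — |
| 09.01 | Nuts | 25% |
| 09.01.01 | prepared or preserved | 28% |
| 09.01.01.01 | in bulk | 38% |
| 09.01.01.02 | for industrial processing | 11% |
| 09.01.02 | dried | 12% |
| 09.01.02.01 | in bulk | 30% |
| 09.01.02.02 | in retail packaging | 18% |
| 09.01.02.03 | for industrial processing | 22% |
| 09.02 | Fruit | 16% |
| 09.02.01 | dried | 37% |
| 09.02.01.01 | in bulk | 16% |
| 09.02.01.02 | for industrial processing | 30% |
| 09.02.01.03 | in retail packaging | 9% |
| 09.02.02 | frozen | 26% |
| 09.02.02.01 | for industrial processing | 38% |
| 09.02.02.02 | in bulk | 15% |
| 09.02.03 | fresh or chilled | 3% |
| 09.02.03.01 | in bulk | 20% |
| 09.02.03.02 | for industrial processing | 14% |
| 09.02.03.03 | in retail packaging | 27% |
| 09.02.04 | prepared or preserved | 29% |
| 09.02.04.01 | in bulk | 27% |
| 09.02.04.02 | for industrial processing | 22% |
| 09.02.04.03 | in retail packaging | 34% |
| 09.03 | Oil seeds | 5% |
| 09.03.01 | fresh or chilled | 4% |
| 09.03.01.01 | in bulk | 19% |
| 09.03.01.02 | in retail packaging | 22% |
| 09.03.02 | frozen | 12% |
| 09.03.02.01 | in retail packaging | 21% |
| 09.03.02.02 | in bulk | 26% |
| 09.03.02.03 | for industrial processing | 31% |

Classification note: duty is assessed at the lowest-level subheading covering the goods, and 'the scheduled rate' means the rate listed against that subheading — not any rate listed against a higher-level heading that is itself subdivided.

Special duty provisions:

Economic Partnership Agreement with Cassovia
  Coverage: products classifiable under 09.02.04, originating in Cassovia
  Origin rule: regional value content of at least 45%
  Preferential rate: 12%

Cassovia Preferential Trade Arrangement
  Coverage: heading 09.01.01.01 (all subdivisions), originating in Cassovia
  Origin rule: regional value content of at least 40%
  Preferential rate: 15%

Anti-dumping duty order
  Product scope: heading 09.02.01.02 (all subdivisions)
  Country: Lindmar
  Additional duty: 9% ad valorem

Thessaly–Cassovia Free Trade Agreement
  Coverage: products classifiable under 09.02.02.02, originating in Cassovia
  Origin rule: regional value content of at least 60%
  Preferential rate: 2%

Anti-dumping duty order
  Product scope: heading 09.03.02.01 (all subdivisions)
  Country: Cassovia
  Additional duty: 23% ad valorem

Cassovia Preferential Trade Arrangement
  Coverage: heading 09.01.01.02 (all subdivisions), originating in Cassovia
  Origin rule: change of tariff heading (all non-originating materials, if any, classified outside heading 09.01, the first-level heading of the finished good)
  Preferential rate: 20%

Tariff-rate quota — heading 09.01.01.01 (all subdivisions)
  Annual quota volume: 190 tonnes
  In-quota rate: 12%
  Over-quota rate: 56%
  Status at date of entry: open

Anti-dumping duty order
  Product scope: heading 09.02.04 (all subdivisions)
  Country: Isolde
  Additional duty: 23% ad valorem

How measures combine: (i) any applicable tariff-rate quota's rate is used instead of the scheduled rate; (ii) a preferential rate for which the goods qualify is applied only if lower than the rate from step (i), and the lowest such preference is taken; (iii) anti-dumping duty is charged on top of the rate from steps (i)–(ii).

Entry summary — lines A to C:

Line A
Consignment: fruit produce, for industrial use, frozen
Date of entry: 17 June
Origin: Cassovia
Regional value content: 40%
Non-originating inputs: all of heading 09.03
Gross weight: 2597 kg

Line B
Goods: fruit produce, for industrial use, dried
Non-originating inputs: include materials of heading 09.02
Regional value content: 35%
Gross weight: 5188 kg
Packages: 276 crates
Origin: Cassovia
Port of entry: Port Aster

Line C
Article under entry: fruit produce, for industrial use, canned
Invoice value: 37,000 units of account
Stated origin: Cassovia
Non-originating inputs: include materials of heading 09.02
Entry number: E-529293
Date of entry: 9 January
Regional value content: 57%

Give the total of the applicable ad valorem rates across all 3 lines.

80%

Line A: fruit → 09.02; frozen → 09.02.02; for industrial use → 09.02.02.01. Scheduled 38%. Cassovia agreement on 09.02.04: 09.02.02.01 not covered; Cassovia agreement on 09.01.01.01: 09.02.02.01 not covered; Cassovia agreement on 09.02.02.02: 09.02.02.01 not covered; Cassovia agreement on 09.01.01.02: 09.02.02.01 not covered. → 38%.
Line B: fruit → 09.02; dried → 09.02.01; for industrial use → 09.02.01.02. Scheduled 30%. Cassovia agreement on 09.02.04: 09.02.01.02 not covered; Cassovia agreement on 09.01.01.01: 09.02.01.02 not covered; Cassovia agreement on 09.02.02.02: 09.02.01.02 not covered; Cassovia agreement on 09.01.01.02: 09.02.01.02 not covered. → 30%.
Line C: fruit → 09.02; canned → 09.02.04; for industrial use → 09.02.04.02. Scheduled 22%. Cassovia agreement on 09.02.04: RVC ≥ 45% → 12% available; Cassovia agreement on 09.01.01.01: 09.02.04.02 not covered; Cassovia agreement on 09.02.02.02: 09.02.04.02 not covered; Cassovia agreement on 09.01.01.02: 09.02.04.02 not covered; preferential 12%. → 12%.
Sum: 38% + 30% + 12% = 80%.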